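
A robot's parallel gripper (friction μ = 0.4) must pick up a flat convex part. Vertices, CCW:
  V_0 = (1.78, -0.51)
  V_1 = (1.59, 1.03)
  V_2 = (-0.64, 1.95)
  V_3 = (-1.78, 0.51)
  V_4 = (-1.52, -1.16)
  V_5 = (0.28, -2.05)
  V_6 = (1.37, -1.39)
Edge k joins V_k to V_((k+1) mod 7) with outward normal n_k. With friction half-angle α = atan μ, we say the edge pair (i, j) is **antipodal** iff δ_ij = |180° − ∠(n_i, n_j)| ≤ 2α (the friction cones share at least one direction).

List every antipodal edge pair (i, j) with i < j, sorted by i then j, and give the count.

α = atan 0.4 = 21.80°;  2α = 43.60°
n_0 = (+0.9925, +0.1224)
n_1 = (+0.3814, +0.9244)
n_2 = (-0.7840, +0.6207)
n_3 = (-0.9881, -0.1538)
n_4 = (-0.4432, -0.8964)
n_5 = (+0.5180, -0.8554)
n_6 = (+0.9064, -0.4223)
  (0,1): δ = 119.45°  ·
  (0,2): δ = 45.40°  ·
  (0,3): δ = 1.82°  ✓
  (0,4): δ = 56.66°  ·
  (0,5): δ = 114.16°  ·
  (0,6): δ = 147.99°  ·
  (1,2): δ = 105.95°  ·
  (1,3): δ = 58.73°  ·
  (1,4): δ = 3.89°  ✓
  (1,5): δ = 53.61°  ·
  (1,6): δ = 87.44°  ·
  (2,3): δ = 132.78°  ·
  (2,4): δ = 77.94°  ·
  (2,5): δ = 20.44°  ✓
  (2,6): δ = 13.39°  ✓
  (3,4): δ = 125.16°  ·
  (3,5): δ = 67.65°  ·
  (3,6): δ = 33.83°  ✓
  (4,5): δ = 122.50°  ·
  (4,6): δ = 88.67°  ·
  (5,6): δ = 146.18°  ·
antipodal pairs: 5

count = 5; pairs: (0,3), (1,4), (2,5), (2,6), (3,6)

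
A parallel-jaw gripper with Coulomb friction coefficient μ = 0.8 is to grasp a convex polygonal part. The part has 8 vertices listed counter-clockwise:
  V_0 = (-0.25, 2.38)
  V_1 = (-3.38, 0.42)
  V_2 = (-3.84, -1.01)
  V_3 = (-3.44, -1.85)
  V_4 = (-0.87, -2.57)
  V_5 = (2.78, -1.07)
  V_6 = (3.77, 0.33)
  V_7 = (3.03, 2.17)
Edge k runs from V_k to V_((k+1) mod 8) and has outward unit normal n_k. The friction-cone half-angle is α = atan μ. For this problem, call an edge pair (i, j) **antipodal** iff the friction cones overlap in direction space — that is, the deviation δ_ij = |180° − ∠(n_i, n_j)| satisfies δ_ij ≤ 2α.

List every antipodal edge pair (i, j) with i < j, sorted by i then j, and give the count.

α = atan 0.8 = 38.66°;  2α = 77.32°
n_0 = (-0.5307, +0.8475)
n_1 = (-0.9520, +0.3062)
n_2 = (-0.9029, -0.4299)
n_3 = (-0.2698, -0.9629)
n_4 = (+0.3801, -0.9249)
n_5 = (+0.8165, -0.5774)
n_6 = (+0.9278, +0.3731)
n_7 = (+0.0639, +0.9980)
  (0,1): δ = 139.89°  ·
  (0,2): δ = 96.59°  ·
  (0,3): δ = 47.71°  ✓
  (0,4): δ = 9.71°  ✓
  (0,5): δ = 22.68°  ✓
  (0,6): δ = 79.85°  ·
  (0,7): δ = 144.28°  ·
  (1,2): δ = 136.70°  ·
  (1,3): δ = 87.82°  ·
  (1,4): δ = 49.83°  ✓
  (1,5): δ = 17.43°  ✓
  (1,6): δ = 39.74°  ✓
  (1,7): δ = 104.17°  ·
  (2,3): δ = 131.11°  ·
  (2,4): δ = 93.12°  ·
  (2,5): δ = 60.73°  ✓
  (2,6): δ = 3.55°  ✓
  (2,7): δ = 60.87°  ✓
  (3,4): δ = 142.01°  ·
  (3,5): δ = 109.62°  ·
  (3,6): δ = 52.44°  ✓
  (3,7): δ = 11.99°  ✓
  (4,5): δ = 147.61°  ·
  (4,6): δ = 90.43°  ·
  (4,7): δ = 26.00°  ✓
  (5,6): δ = 122.83°  ·
  (5,7): δ = 58.40°  ✓
  (6,7): δ = 115.57°  ·
antipodal pairs: 13

count = 13; pairs: (0,3), (0,4), (0,5), (1,4), (1,5), (1,6), (2,5), (2,6), (2,7), (3,6), (3,7), (4,7), (5,7)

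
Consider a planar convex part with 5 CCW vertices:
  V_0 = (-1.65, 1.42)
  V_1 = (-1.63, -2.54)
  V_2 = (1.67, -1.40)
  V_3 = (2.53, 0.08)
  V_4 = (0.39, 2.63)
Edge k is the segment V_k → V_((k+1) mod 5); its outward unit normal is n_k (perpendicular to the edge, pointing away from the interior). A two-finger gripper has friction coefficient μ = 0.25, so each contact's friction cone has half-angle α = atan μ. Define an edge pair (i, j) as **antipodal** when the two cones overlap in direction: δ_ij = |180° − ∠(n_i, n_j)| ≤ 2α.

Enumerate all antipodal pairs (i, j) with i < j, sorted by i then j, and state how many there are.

count = 1; pairs: (1,4)

α = atan 0.25 = 14.04°;  2α = 28.07°
n_0 = (-1.0000, -0.0051)
n_1 = (+0.3265, -0.9452)
n_2 = (+0.8646, -0.5024)
n_3 = (+0.7660, +0.6428)
n_4 = (-0.5101, +0.8601)
  (0,1): δ = 71.23°  ·
  (0,2): δ = 30.45°  ·
  (0,3): δ = 39.71°  ·
  (0,4): δ = 120.38°  ·
  (1,2): δ = 139.22°  ·
  (1,3): δ = 69.05°  ·
  (1,4): δ = 11.62°  ✓
  (2,3): δ = 109.84°  ·
  (2,4): δ = 29.17°  ·
  (3,4): δ = 99.33°  ·
antipodal pairs: 1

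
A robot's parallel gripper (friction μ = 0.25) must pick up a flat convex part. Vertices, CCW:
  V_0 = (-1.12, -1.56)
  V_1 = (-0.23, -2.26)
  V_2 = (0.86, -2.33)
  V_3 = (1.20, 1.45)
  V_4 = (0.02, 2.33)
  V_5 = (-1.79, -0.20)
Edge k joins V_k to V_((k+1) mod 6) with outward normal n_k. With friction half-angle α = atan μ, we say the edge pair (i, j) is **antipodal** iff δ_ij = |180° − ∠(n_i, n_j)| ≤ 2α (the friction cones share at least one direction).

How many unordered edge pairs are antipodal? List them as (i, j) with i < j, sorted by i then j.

α = atan 0.25 = 14.04°;  2α = 28.07°
n_0 = (-0.6182, -0.7860)
n_1 = (-0.0641, -0.9979)
n_2 = (+0.9960, -0.0896)
n_3 = (+0.5978, +0.8016)
n_4 = (-0.8133, +0.5818)
n_5 = (-0.8971, -0.4419)
  (0,1): δ = 145.49°  ·
  (0,2): δ = 56.95°  ·
  (0,3): δ = 1.47°  ✓
  (0,4): δ = 92.61°  ·
  (0,5): δ = 154.41°  ·
  (1,2): δ = 91.47°  ·
  (1,3): δ = 33.04°  ·
  (1,4): δ = 58.09°  ·
  (1,5): δ = 119.90°  ·
  (2,3): δ = 121.57°  ·
  (2,4): δ = 30.44°  ·
  (2,5): δ = 31.37°  ·
  (3,4): δ = 88.87°  ·
  (3,5): δ = 27.06°  ✓
  (4,5): δ = 118.19°  ·
antipodal pairs: 2

count = 2; pairs: (0,3), (3,5)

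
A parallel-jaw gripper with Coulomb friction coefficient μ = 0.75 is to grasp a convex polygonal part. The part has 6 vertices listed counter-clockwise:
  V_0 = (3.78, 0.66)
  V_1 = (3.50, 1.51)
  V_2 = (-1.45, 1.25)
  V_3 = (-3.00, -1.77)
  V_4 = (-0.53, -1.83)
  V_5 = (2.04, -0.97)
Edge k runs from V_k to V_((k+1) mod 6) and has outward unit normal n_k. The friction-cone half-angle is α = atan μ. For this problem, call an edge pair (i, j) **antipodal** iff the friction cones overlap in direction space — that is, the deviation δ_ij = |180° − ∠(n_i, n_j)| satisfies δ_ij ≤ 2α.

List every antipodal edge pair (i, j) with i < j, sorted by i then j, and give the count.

count = 8; pairs: (0,2), (0,3), (1,3), (1,4), (1,5), (2,3), (2,4), (2,5)

α = atan 0.75 = 36.87°;  2α = 73.74°
n_0 = (+0.9498, +0.3129)
n_1 = (-0.0525, +0.9986)
n_2 = (-0.8897, +0.4566)
n_3 = (-0.0243, -0.9997)
n_4 = (+0.3173, -0.9483)
n_5 = (+0.6837, -0.7298)
  (0,1): δ = 105.23°  ·
  (0,2): δ = 45.40°  ✓
  (0,3): δ = 70.38°  ✓
  (0,4): δ = 90.27°  ·
  (0,5): δ = 114.90°  ·
  (1,2): δ = 120.18°  ·
  (1,3): δ = 4.40°  ✓
  (1,4): δ = 15.50°  ✓
  (1,5): δ = 40.12°  ✓
  (2,3): δ = 64.22°  ✓
  (2,4): δ = 44.33°  ✓
  (2,5): δ = 19.70°  ✓
  (3,4): δ = 160.11°  ·
  (3,5): δ = 135.48°  ·
  (4,5): δ = 155.37°  ·
antipodal pairs: 8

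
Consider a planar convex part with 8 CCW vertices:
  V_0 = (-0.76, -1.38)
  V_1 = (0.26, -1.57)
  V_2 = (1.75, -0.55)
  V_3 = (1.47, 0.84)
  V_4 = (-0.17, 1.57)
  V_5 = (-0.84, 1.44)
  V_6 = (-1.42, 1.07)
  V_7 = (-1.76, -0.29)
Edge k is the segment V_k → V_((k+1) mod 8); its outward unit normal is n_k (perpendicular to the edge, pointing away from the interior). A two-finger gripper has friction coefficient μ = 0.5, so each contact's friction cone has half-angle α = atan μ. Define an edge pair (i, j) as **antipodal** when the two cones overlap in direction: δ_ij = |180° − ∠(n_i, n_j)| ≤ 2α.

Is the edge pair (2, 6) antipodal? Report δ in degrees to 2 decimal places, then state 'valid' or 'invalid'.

α = atan 0.5 = 26.57°;  2α = 53.13°
edge 2: e_2 = (-0.28, +1.39);  n_2 = (+0.9803, +0.1975)
edge 6: e_6 = (-0.34, -1.36);  n_6 = (-0.9701, +0.2425)
∠(n_2, n_6) = 154.57°
δ = |180° − 154.57°| = 25.43°
25.43° ≤ 2α = 53.13°  →  valid

δ = 25.43°, valid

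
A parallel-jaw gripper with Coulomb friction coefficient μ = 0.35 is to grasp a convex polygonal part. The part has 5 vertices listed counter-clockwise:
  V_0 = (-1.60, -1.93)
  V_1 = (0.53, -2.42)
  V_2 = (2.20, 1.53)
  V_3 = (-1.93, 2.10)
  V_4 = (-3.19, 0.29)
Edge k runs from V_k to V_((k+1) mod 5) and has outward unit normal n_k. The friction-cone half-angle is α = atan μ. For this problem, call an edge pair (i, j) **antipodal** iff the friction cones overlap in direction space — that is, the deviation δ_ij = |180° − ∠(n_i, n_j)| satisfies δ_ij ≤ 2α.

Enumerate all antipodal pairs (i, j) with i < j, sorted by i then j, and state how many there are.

count = 2; pairs: (0,2), (1,3)

α = atan 0.35 = 19.29°;  2α = 38.58°
n_0 = (-0.2242, -0.9745)
n_1 = (+0.9211, -0.3894)
n_2 = (+0.1367, +0.9906)
n_3 = (-0.8207, +0.5713)
n_4 = (-0.8130, -0.5823)
  (0,1): δ = 99.96°  ·
  (0,2): δ = 5.10°  ✓
  (0,3): δ = 68.11°  ·
  (0,4): δ = 138.57°  ·
  (1,2): δ = 74.94°  ·
  (1,3): δ = 11.93°  ✓
  (1,4): δ = 58.53°  ·
  (2,3): δ = 116.99°  ·
  (2,4): δ = 46.53°  ·
  (3,4): δ = 109.55°  ·
antipodal pairs: 2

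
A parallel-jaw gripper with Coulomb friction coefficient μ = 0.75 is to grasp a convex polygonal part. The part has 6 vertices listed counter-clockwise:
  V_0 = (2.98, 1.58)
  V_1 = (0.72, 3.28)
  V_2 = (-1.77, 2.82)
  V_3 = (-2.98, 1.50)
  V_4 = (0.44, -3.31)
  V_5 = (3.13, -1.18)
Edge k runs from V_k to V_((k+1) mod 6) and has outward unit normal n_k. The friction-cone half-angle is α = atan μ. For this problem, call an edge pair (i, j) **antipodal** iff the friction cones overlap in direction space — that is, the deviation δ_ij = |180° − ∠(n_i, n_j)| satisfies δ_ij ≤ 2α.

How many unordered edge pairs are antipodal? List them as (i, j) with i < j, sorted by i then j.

count = 6; pairs: (0,3), (1,3), (1,4), (2,4), (2,5), (3,5)

α = atan 0.75 = 36.87°;  2α = 73.74°
n_0 = (+0.6011, +0.7992)
n_1 = (-0.1817, +0.9834)
n_2 = (-0.7372, +0.6757)
n_3 = (-0.8150, -0.5795)
n_4 = (+0.6208, -0.7840)
n_5 = (+0.9985, +0.0543)
  (0,1): δ = 132.58°  ·
  (0,2): δ = 95.56°  ·
  (0,3): δ = 17.64°  ✓
  (0,4): δ = 75.32°  ·
  (0,5): δ = 130.06°  ·
  (1,2): δ = 142.98°  ·
  (1,3): δ = 65.05°  ✓
  (1,4): δ = 27.91°  ✓
  (1,5): δ = 82.64°  ·
  (2,3): δ = 102.08°  ·
  (2,4): δ = 9.12°  ✓
  (2,5): δ = 45.62°  ✓
  (3,4): δ = 87.04°  ·
  (3,5): δ = 32.30°  ✓
  (4,5): δ = 125.26°  ·
antipodal pairs: 6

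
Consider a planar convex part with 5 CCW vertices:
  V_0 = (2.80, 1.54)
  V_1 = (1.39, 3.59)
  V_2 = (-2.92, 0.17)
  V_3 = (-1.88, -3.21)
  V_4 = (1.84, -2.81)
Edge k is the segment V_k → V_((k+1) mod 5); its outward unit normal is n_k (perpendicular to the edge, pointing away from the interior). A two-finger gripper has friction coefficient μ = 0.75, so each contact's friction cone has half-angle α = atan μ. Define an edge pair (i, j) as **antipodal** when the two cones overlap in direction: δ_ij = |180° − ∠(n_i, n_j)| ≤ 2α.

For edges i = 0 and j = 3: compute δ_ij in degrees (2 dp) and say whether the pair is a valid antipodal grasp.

α = atan 0.75 = 36.87°;  2α = 73.74°
edge 0: e_0 = (-1.41, +2.05);  n_0 = (+0.8239, +0.5667)
edge 3: e_3 = (+3.72, +0.40);  n_3 = (+0.1069, -0.9943)
∠(n_0, n_3) = 118.38°
δ = |180° − 118.38°| = 61.62°
61.62° ≤ 2α = 73.74°  →  valid

δ = 61.62°, valid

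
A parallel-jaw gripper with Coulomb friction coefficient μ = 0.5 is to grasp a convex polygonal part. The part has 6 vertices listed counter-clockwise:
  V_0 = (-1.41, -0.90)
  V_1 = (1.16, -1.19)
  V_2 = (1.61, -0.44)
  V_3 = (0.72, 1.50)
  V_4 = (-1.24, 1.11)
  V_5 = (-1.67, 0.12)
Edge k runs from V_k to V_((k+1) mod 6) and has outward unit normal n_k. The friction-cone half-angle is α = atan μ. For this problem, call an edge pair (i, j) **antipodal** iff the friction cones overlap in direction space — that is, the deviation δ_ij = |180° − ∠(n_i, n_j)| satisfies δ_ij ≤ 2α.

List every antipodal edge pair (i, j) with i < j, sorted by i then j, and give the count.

count = 6; pairs: (0,3), (1,3), (1,4), (1,5), (2,4), (2,5)

α = atan 0.5 = 26.57°;  2α = 53.13°
n_0 = (-0.1121, -0.9937)
n_1 = (+0.8575, -0.5145)
n_2 = (+0.9089, +0.4170)
n_3 = (-0.1952, +0.9808)
n_4 = (-0.9172, +0.3984)
n_5 = (-0.9690, -0.2470)
  (0,1): δ = 114.53°  ·
  (0,2): δ = 58.92°  ·
  (0,3): δ = 17.69°  ✓
  (0,4): δ = 72.96°  ·
  (0,5): δ = 110.74°  ·
  (1,2): δ = 124.39°  ·
  (1,3): δ = 47.78°  ✓
  (1,4): δ = 7.49°  ✓
  (1,5): δ = 45.26°  ✓
  (2,3): δ = 103.39°  ·
  (2,4): δ = 48.12°  ✓
  (2,5): δ = 10.34°  ✓
  (3,4): δ = 124.73°  ·
  (3,5): δ = 86.95°  ·
  (4,5): δ = 142.22°  ·
antipodal pairs: 6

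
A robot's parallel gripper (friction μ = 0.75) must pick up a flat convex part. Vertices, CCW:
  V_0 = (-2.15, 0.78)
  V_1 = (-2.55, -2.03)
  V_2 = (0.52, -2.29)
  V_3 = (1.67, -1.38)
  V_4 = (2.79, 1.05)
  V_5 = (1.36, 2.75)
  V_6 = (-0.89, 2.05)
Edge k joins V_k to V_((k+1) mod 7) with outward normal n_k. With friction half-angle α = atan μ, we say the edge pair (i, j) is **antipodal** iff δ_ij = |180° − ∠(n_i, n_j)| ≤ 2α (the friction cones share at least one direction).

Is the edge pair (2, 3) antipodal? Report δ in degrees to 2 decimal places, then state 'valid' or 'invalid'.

α = atan 0.75 = 36.87°;  2α = 73.74°
edge 2: e_2 = (+1.15, +0.91);  n_2 = (+0.6205, -0.7842)
edge 3: e_3 = (+1.12, +2.43);  n_3 = (+0.9082, -0.4186)
∠(n_2, n_3) = 26.90°
δ = |180° − 26.90°| = 153.10°
153.10° > 2α = 73.74°  →  invalid

δ = 153.10°, invalid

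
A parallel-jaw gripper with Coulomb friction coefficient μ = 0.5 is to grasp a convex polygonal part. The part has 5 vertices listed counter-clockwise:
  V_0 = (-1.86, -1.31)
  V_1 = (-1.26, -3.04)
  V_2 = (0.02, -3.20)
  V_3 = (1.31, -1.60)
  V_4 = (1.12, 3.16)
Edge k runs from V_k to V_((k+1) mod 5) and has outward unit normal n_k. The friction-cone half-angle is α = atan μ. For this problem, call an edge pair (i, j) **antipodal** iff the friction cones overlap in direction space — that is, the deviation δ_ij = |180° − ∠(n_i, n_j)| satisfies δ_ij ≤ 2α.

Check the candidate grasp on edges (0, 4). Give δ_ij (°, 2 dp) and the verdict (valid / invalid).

δ = 127.18°, invalid

α = atan 0.5 = 26.57°;  2α = 53.13°
edge 0: e_0 = (+0.60, -1.73);  n_0 = (-0.9448, -0.3277)
edge 4: e_4 = (-2.98, -4.47);  n_4 = (-0.8321, +0.5547)
∠(n_0, n_4) = 52.82°
δ = |180° − 52.82°| = 127.18°
127.18° > 2α = 53.13°  →  invalid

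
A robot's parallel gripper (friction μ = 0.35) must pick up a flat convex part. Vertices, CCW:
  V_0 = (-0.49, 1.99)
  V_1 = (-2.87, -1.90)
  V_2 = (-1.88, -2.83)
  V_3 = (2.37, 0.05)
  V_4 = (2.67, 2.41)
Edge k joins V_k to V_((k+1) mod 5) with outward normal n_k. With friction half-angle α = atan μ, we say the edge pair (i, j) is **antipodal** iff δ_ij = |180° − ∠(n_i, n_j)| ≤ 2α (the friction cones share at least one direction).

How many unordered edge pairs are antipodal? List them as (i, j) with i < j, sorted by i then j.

count = 3; pairs: (0,2), (0,3), (2,4)

α = atan 0.35 = 19.29°;  2α = 38.58°
n_0 = (-0.8530, +0.5219)
n_1 = (-0.6847, -0.7288)
n_2 = (+0.5610, -0.8278)
n_3 = (+0.9920, -0.1261)
n_4 = (-0.1318, +0.9913)
  (0,1): δ = 101.75°  ·
  (0,2): δ = 24.42°  ✓
  (0,3): δ = 24.21°  ✓
  (0,4): δ = 129.03°  ·
  (1,2): δ = 102.67°  ·
  (1,3): δ = 54.03°  ·
  (1,4): δ = 50.78°  ·
  (2,3): δ = 131.37°  ·
  (2,4): δ = 26.55°  ✓
  (3,4): δ = 75.18°  ·
antipodal pairs: 3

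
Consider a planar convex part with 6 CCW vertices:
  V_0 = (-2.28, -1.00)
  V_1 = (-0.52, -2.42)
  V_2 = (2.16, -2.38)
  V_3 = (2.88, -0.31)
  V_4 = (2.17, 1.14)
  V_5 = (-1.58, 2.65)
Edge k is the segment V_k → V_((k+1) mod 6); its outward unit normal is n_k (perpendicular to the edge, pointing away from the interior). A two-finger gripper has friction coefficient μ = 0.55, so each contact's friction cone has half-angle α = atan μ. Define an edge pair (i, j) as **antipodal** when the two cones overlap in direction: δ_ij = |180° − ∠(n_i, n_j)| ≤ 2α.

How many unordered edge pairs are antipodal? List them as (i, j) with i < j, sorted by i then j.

α = atan 0.55 = 28.81°;  2α = 57.62°
n_0 = (-0.6279, -0.7783)
n_1 = (+0.0149, -0.9999)
n_2 = (+0.9445, -0.3285)
n_3 = (+0.8981, +0.4398)
n_4 = (+0.3735, +0.9276)
n_5 = (-0.9821, +0.1883)
  (0,1): δ = 140.25°  ·
  (0,2): δ = 70.28°  ·
  (0,3): δ = 25.01°  ✓
  (0,4): δ = 16.96°  ✓
  (0,5): δ = 118.04°  ·
  (1,2): δ = 110.03°  ·
  (1,3): δ = 64.77°  ·
  (1,4): δ = 22.79°  ✓
  (1,5): δ = 78.29°  ·
  (2,3): δ = 134.73°  ·
  (2,4): δ = 92.75°  ·
  (2,5): δ = 8.32°  ✓
  (3,4): δ = 138.02°  ·
  (3,5): δ = 36.95°  ✓
  (4,5): δ = 78.92°  ·
antipodal pairs: 5

count = 5; pairs: (0,3), (0,4), (1,4), (2,5), (3,5)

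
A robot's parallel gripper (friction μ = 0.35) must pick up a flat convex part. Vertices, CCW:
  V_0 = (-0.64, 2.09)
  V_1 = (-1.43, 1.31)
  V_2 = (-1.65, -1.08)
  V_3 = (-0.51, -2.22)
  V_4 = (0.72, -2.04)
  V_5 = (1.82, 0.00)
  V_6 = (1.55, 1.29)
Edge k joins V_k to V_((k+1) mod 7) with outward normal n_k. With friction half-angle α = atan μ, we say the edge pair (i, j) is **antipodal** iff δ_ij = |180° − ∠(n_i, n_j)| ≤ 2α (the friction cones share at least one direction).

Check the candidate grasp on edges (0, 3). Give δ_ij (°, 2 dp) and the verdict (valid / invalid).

δ = 36.31°, valid

α = atan 0.35 = 19.29°;  2α = 38.58°
edge 0: e_0 = (-0.79, -0.78);  n_0 = (-0.7026, +0.7116)
edge 3: e_3 = (+1.23, +0.18);  n_3 = (+0.1448, -0.9895)
∠(n_0, n_3) = 143.69°
δ = |180° − 143.69°| = 36.31°
36.31° ≤ 2α = 38.58°  →  valid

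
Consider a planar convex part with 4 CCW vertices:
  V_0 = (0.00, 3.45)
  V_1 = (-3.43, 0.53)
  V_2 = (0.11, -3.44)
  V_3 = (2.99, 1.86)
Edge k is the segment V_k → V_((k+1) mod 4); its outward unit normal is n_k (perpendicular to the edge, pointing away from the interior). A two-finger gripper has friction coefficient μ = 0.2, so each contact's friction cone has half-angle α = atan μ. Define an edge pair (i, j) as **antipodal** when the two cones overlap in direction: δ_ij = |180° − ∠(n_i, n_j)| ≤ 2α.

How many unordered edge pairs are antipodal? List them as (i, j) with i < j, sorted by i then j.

count = 2; pairs: (0,2), (1,3)

α = atan 0.2 = 11.31°;  2α = 22.62°
n_0 = (-0.6482, +0.7614)
n_1 = (-0.7464, -0.6655)
n_2 = (+0.8787, -0.4775)
n_3 = (+0.4695, +0.8829)
  (0,1): δ = 88.69°  ·
  (0,2): δ = 21.07°  ✓
  (0,3): δ = 111.59°  ·
  (1,2): δ = 70.24°  ·
  (1,3): δ = 20.27°  ✓
  (2,3): δ = 89.48°  ·
antipodal pairs: 2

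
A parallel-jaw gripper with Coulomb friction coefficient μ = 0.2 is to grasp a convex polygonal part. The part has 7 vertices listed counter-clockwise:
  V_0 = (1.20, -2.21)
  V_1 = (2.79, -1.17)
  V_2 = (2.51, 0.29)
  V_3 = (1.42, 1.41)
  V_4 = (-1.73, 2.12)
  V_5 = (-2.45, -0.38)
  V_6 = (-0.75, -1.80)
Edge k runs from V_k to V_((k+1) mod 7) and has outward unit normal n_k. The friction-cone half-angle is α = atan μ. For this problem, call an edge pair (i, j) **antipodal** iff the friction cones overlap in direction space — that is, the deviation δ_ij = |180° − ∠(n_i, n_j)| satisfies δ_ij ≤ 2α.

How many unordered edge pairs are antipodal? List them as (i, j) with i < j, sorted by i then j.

count = 2; pairs: (2,5), (3,6)

α = atan 0.2 = 11.31°;  2α = 22.62°
n_0 = (+0.5474, -0.8369)
n_1 = (+0.9821, +0.1883)
n_2 = (+0.7166, +0.6974)
n_3 = (+0.2199, +0.9755)
n_4 = (-0.9609, +0.2768)
n_5 = (-0.6411, -0.7675)
n_6 = (-0.2058, -0.9786)
  (0,1): δ = 112.33°  ·
  (0,2): δ = 78.97°  ·
  (0,3): δ = 45.89°  ·
  (0,4): δ = 40.75°  ·
  (0,5): δ = 106.94°  ·
  (0,6): δ = 134.94°  ·
  (1,2): δ = 146.63°  ·
  (1,3): δ = 113.56°  ·
  (1,4): δ = 26.92°  ·
  (1,5): δ = 39.27°  ·
  (1,6): δ = 67.27°  ·
  (2,3): δ = 146.92°  ·
  (2,4): δ = 60.29°  ·
  (2,5): δ = 5.91°  ✓
  (2,6): δ = 33.90°  ·
  (3,4): δ = 93.36°  ·
  (3,5): δ = 27.17°  ·
  (3,6): δ = 0.83°  ✓
  (4,5): δ = 113.81°  ·
  (4,6): δ = 85.81°  ·
  (5,6): δ = 152.00°  ·
antipodal pairs: 2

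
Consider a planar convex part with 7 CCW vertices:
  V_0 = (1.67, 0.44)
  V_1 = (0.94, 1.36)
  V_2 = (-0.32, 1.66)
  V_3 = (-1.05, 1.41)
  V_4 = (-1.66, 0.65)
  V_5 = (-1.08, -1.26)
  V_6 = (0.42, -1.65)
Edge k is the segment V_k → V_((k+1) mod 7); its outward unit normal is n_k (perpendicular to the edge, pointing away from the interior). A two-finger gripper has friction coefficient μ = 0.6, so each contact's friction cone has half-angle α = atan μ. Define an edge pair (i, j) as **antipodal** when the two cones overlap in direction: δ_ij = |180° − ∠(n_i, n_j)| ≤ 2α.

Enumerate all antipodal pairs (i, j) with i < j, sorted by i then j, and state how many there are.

count = 8; pairs: (0,4), (0,5), (1,4), (1,5), (2,5), (2,6), (3,6), (4,6)

α = atan 0.6 = 30.96°;  2α = 61.93°
n_0 = (+0.7834, +0.6216)
n_1 = (+0.2316, +0.9728)
n_2 = (-0.3240, +0.9461)
n_3 = (-0.7799, +0.6259)
n_4 = (-0.9569, -0.2906)
n_5 = (-0.2516, -0.9678)
n_6 = (+0.8582, -0.5133)
  (0,1): δ = 141.82°  ·
  (0,2): δ = 109.53°  ·
  (0,3): δ = 77.18°  ·
  (0,4): δ = 21.54°  ✓
  (0,5): δ = 36.99°  ✓
  (0,6): δ = 110.69°  ·
  (1,2): δ = 147.70°  ·
  (1,3): δ = 115.36°  ·
  (1,4): δ = 59.72°  ✓
  (1,5): δ = 1.18°  ✓
  (1,6): δ = 72.51°  ·
  (2,3): δ = 147.66°  ·
  (2,4): δ = 92.01°  ·
  (2,5): δ = 33.48°  ✓
  (2,6): δ = 40.21°  ✓
  (3,4): δ = 124.36°  ·
  (3,5): δ = 65.82°  ·
  (3,6): δ = 7.87°  ✓
  (4,5): δ = 121.47°  ·
  (4,6): δ = 47.77°  ✓
  (5,6): δ = 106.31°  ·
antipodal pairs: 8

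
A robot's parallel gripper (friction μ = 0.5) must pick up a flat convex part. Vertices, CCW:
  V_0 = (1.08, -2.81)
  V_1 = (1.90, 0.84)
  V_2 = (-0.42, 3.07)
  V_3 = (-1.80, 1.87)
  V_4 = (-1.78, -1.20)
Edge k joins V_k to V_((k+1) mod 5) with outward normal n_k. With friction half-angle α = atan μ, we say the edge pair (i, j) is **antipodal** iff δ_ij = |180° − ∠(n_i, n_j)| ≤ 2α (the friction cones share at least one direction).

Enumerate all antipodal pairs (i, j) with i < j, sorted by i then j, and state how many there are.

α = atan 0.5 = 26.57°;  2α = 53.13°
n_0 = (+0.9757, -0.2192)
n_1 = (+0.6930, +0.7210)
n_2 = (-0.6562, +0.7546)
n_3 = (-1.0000, -0.0065)
n_4 = (-0.4906, -0.8714)
  (0,1): δ = 121.21°  ·
  (0,2): δ = 36.33°  ✓
  (0,3): δ = 13.03°  ✓
  (0,4): δ = 73.28°  ·
  (1,2): δ = 95.12°  ·
  (1,3): δ = 45.76°  ✓
  (1,4): δ = 14.49°  ✓
  (2,3): δ = 130.64°  ·
  (2,4): δ = 70.39°  ·
  (3,4): δ = 119.75°  ·
antipodal pairs: 4

count = 4; pairs: (0,2), (0,3), (1,3), (1,4)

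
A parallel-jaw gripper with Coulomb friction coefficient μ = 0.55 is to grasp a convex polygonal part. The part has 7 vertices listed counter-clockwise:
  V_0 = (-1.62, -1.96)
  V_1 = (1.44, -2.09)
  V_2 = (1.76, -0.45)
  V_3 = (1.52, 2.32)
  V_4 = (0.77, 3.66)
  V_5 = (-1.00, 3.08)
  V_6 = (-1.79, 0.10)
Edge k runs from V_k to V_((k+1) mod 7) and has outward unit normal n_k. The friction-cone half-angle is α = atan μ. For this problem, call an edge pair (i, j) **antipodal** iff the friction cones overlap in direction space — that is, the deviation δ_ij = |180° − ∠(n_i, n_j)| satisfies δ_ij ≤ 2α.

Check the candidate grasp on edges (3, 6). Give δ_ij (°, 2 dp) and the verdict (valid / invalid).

δ = 24.52°, valid

α = atan 0.55 = 28.81°;  2α = 57.62°
edge 3: e_3 = (-0.75, +1.34);  n_3 = (+0.8726, +0.4884)
edge 6: e_6 = (+0.17, -2.06);  n_6 = (-0.9966, -0.0822)
∠(n_3, n_6) = 155.48°
δ = |180° − 155.48°| = 24.52°
24.52° ≤ 2α = 57.62°  →  valid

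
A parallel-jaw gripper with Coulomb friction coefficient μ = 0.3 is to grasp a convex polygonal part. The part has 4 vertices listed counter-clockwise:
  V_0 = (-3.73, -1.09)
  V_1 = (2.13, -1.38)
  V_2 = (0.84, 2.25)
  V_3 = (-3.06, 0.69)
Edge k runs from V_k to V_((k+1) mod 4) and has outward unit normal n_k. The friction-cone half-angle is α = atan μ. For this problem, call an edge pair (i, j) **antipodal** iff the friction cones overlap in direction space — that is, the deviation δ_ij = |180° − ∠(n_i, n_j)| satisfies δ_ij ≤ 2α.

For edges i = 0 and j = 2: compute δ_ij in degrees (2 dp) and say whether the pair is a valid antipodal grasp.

α = atan 0.3 = 16.70°;  2α = 33.40°
edge 0: e_0 = (+5.86, -0.29);  n_0 = (-0.0494, -0.9988)
edge 2: e_2 = (-3.90, -1.56);  n_2 = (-0.3714, +0.9285)
∠(n_0, n_2) = 155.37°
δ = |180° − 155.37°| = 24.63°
24.63° ≤ 2α = 33.40°  →  valid

δ = 24.63°, valid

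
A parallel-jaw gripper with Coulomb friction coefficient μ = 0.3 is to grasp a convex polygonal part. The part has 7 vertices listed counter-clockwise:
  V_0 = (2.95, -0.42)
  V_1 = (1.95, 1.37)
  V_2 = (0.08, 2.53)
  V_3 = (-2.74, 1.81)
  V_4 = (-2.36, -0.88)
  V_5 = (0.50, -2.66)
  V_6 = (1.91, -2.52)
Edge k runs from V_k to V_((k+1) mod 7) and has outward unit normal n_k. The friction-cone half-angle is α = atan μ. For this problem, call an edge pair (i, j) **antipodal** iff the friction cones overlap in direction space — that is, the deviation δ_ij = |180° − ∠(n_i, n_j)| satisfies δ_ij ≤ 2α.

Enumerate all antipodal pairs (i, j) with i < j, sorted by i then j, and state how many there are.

count = 4; pairs: (0,3), (0,4), (1,4), (2,5)

α = atan 0.3 = 16.70°;  2α = 33.40°
n_0 = (+0.8730, +0.4877)
n_1 = (+0.5271, +0.8498)
n_2 = (-0.2474, +0.9689)
n_3 = (-0.9902, -0.1399)
n_4 = (-0.5284, -0.8490)
n_5 = (+0.0988, -0.9951)
n_6 = (+0.8961, -0.4438)
  (0,1): δ = 151.00°  ·
  (0,2): δ = 104.87°  ·
  (0,3): δ = 21.15°  ✓
  (0,4): δ = 28.91°  ✓
  (0,5): δ = 66.48°  ·
  (0,6): δ = 124.46°  ·
  (1,2): δ = 133.87°  ·
  (1,3): δ = 50.15°  ·
  (1,4): δ = 0.09°  ✓
  (1,5): δ = 37.48°  ·
  (1,6): δ = 95.47°  ·
  (2,3): δ = 96.28°  ·
  (2,4): δ = 46.22°  ·
  (2,5): δ = 8.65°  ✓
  (2,6): δ = 49.33°  ·
  (3,4): δ = 129.94°  ·
  (3,5): δ = 92.37°  ·
  (3,6): δ = 34.39°  ·
  (4,5): δ = 142.43°  ·
  (4,6): δ = 84.45°  ·
  (5,6): δ = 122.02°  ·
antipodal pairs: 4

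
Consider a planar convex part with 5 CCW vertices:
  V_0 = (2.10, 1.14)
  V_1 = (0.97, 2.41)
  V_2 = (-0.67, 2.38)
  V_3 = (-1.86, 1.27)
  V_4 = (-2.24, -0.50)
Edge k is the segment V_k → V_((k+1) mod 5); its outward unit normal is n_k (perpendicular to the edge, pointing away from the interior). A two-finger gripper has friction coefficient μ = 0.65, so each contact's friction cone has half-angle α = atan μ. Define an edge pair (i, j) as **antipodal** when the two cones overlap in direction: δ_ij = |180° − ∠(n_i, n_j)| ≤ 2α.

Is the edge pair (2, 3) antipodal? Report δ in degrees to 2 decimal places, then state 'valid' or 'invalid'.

α = atan 0.65 = 33.02°;  2α = 66.05°
edge 2: e_2 = (-1.19, -1.11);  n_2 = (-0.6821, +0.7313)
edge 3: e_3 = (-0.38, -1.77);  n_3 = (-0.9777, +0.2099)
∠(n_2, n_3) = 34.88°
δ = |180° − 34.88°| = 145.12°
145.12° > 2α = 66.05°  →  invalid

δ = 145.12°, invalid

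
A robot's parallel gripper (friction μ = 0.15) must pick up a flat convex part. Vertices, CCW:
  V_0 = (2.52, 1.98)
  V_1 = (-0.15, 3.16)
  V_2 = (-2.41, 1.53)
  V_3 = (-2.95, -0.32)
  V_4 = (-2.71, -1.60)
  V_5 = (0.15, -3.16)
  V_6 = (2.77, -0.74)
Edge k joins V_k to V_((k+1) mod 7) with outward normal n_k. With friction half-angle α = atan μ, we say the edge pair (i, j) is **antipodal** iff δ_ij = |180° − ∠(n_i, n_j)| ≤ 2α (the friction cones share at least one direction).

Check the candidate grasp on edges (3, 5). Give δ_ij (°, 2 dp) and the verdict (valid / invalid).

α = atan 0.15 = 8.53°;  2α = 17.06°
edge 3: e_3 = (+0.24, -1.28);  n_3 = (-0.9829, -0.1843)
edge 5: e_5 = (+2.62, +2.42);  n_5 = (+0.6785, -0.7346)
∠(n_3, n_5) = 122.11°
δ = |180° − 122.11°| = 57.89°
57.89° > 2α = 17.06°  →  invalid

δ = 57.89°, invalid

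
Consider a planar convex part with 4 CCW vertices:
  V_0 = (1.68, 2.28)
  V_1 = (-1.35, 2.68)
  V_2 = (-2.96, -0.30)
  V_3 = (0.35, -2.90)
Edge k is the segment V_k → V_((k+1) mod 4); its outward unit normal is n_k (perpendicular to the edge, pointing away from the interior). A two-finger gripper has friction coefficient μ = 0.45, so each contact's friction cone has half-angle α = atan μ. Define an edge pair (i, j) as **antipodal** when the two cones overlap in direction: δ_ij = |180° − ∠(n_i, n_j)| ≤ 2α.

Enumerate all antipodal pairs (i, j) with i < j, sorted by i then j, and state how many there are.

count = 2; pairs: (0,2), (1,3)

α = atan 0.45 = 24.23°;  2α = 48.46°
n_0 = (+0.1309, +0.9914)
n_1 = (-0.8798, +0.4753)
n_2 = (-0.6177, -0.7864)
n_3 = (+0.9686, -0.2487)
  (0,1): δ = 110.86°  ·
  (0,2): δ = 30.63°  ✓
  (0,3): δ = 83.12°  ·
  (1,2): δ = 99.77°  ·
  (1,3): δ = 13.98°  ✓
  (2,3): δ = 66.25°  ·
antipodal pairs: 2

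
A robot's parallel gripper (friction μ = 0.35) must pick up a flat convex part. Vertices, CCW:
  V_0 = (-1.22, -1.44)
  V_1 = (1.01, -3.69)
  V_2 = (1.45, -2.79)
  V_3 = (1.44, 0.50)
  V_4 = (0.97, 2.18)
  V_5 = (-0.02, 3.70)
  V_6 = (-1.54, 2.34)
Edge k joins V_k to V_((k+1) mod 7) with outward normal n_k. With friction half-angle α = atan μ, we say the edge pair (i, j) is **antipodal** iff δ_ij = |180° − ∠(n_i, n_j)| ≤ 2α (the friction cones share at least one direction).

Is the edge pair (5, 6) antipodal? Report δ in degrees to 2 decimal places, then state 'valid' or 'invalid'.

α = atan 0.35 = 19.29°;  2α = 38.58°
edge 5: e_5 = (-1.52, -1.36);  n_5 = (-0.6668, +0.7452)
edge 6: e_6 = (+0.32, -3.78);  n_6 = (-0.9964, -0.0844)
∠(n_5, n_6) = 53.02°
δ = |180° − 53.02°| = 126.98°
126.98° > 2α = 38.58°  →  invalid

δ = 126.98°, invalid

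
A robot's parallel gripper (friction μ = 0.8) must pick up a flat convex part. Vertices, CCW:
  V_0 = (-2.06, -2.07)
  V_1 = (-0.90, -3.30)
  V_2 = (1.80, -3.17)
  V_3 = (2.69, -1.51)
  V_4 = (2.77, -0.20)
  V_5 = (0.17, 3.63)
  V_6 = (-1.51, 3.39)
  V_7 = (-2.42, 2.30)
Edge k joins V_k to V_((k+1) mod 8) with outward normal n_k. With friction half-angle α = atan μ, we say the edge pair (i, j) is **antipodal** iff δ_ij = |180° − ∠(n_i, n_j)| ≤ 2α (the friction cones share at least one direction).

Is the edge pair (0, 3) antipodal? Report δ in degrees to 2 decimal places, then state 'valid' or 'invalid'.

α = atan 0.8 = 38.66°;  2α = 77.32°
edge 0: e_0 = (+1.16, -1.23);  n_0 = (-0.7275, -0.6861)
edge 3: e_3 = (+0.08, +1.31);  n_3 = (+0.9981, -0.0610)
∠(n_0, n_3) = 133.18°
δ = |180° − 133.18°| = 46.82°
46.82° ≤ 2α = 77.32°  →  valid

δ = 46.82°, valid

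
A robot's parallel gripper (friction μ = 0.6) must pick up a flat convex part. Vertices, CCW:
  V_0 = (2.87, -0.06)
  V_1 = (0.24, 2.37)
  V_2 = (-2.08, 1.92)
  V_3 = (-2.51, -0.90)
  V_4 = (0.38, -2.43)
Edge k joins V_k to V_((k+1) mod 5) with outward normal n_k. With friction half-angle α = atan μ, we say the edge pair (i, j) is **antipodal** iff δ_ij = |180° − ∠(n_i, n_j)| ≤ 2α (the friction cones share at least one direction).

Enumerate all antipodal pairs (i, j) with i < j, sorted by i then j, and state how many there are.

count = 5; pairs: (0,2), (0,3), (1,3), (1,4), (2,4)

α = atan 0.6 = 30.96°;  2α = 61.93°
n_0 = (+0.6786, +0.7345)
n_1 = (-0.1904, +0.9817)
n_2 = (-0.9886, +0.1507)
n_3 = (-0.4679, -0.8838)
n_4 = (+0.6894, -0.7243)
  (0,1): δ = 126.29°  ·
  (0,2): δ = 55.93°  ✓
  (0,3): δ = 14.84°  ✓
  (0,4): δ = 86.32°  ·
  (1,2): δ = 109.65°  ·
  (1,3): δ = 38.87°  ✓
  (1,4): δ = 32.61°  ✓
  (2,3): δ = 109.23°  ·
  (2,4): δ = 37.74°  ✓
  (3,4): δ = 108.52°  ·
antipodal pairs: 5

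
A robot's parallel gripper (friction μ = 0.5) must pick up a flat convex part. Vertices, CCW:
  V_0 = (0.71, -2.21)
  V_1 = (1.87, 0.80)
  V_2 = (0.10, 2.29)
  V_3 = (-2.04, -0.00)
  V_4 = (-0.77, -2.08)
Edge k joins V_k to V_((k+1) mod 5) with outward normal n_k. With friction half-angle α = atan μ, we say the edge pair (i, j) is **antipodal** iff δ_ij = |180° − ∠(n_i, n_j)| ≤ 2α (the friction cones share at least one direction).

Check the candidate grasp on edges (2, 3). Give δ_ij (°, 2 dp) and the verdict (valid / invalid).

α = atan 0.5 = 26.57°;  2α = 53.13°
edge 2: e_2 = (-2.14, -2.29);  n_2 = (-0.7306, +0.6828)
edge 3: e_3 = (+1.27, -2.08);  n_3 = (-0.8535, -0.5211)
∠(n_2, n_3) = 74.47°
δ = |180° − 74.47°| = 105.53°
105.53° > 2α = 53.13°  →  invalid

δ = 105.53°, invalid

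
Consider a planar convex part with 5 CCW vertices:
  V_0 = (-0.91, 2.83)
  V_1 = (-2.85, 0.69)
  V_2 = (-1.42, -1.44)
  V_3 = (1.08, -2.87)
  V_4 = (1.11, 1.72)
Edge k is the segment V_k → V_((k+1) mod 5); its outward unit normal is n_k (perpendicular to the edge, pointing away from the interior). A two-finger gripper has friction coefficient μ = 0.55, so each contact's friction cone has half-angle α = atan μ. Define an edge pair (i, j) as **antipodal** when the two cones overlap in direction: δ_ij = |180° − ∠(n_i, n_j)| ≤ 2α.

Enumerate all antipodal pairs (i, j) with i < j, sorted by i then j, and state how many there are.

count = 4; pairs: (0,3), (1,3), (1,4), (2,4)

α = atan 0.55 = 28.81°;  2α = 57.62°
n_0 = (-0.7409, +0.6716)
n_1 = (-0.8302, -0.5574)
n_2 = (-0.4965, -0.8680)
n_3 = (+1.0000, -0.0065)
n_4 = (+0.4816, +0.8764)
  (0,1): δ = 103.93°  ·
  (0,2): δ = 77.58°  ·
  (0,3): δ = 41.82°  ✓
  (0,4): δ = 103.40°  ·
  (1,2): δ = 153.65°  ·
  (1,3): δ = 34.25°  ✓
  (1,4): δ = 27.34°  ✓
  (2,3): δ = 60.60°  ·
  (2,4): δ = 0.98°  ✓
  (3,4): δ = 118.41°  ·
antipodal pairs: 4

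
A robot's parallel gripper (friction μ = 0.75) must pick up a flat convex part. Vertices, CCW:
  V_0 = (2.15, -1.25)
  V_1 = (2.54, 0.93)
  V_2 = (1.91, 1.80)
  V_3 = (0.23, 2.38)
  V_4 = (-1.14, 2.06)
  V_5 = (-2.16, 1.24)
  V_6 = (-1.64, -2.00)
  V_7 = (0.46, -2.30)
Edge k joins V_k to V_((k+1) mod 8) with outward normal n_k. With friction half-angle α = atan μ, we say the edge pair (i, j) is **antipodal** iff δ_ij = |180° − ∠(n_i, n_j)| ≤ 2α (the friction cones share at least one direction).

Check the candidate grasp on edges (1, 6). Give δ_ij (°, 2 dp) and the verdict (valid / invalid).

α = atan 0.75 = 36.87°;  2α = 73.74°
edge 1: e_1 = (-0.63, +0.87);  n_1 = (+0.8099, +0.5865)
edge 6: e_6 = (+2.10, -0.30);  n_6 = (-0.1414, -0.9899)
∠(n_1, n_6) = 134.04°
δ = |180° − 134.04°| = 45.96°
45.96° ≤ 2α = 73.74°  →  valid

δ = 45.96°, valid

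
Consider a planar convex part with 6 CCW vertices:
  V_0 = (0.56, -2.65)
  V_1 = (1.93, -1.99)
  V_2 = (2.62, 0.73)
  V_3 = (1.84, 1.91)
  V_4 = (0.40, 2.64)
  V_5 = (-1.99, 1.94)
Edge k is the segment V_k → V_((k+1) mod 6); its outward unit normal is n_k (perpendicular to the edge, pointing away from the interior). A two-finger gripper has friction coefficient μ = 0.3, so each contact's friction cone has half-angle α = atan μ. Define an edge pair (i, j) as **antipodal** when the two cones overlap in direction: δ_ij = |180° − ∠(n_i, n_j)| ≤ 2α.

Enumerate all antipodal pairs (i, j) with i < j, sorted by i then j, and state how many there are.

α = atan 0.3 = 16.70°;  2α = 33.40°
n_0 = (+0.4340, -0.9009)
n_1 = (+0.9693, -0.2459)
n_2 = (+0.8342, +0.5514)
n_3 = (+0.4522, +0.8919)
n_4 = (-0.2811, +0.9597)
n_5 = (-0.8742, -0.4856)
  (0,1): δ = 129.96°  ·
  (0,2): δ = 82.26°  ·
  (0,3): δ = 52.61°  ·
  (0,4): δ = 9.40°  ✓
  (0,5): δ = 93.33°  ·
  (1,2): δ = 132.30°  ·
  (1,3): δ = 102.65°  ·
  (1,4): δ = 59.44°  ·
  (1,5): δ = 43.29°  ·
  (2,3): δ = 150.35°  ·
  (2,4): δ = 107.14°  ·
  (2,5): δ = 4.41°  ✓
  (3,4): δ = 136.79°  ·
  (3,5): δ = 34.06°  ·
  (4,5): δ = 77.27°  ·
antipodal pairs: 2

count = 2; pairs: (0,4), (2,5)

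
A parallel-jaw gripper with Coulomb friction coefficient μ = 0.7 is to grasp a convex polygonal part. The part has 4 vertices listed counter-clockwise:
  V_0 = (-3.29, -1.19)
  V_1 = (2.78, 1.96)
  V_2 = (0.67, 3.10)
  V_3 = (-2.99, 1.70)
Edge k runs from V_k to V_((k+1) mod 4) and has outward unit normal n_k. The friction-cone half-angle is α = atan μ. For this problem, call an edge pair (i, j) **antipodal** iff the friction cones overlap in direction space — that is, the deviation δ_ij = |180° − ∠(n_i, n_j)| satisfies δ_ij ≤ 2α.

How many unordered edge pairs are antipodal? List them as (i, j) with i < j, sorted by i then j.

α = atan 0.7 = 34.99°;  2α = 69.98°
n_0 = (+0.4606, -0.8876)
n_1 = (+0.4753, +0.8798)
n_2 = (-0.3573, +0.9340)
n_3 = (-0.9947, +0.1033)
  (0,1): δ = 55.81°  ✓
  (0,2): δ = 6.49°  ✓
  (0,3): δ = 56.65°  ✓
  (1,2): δ = 130.69°  ·
  (1,3): δ = 67.54°  ✓
  (2,3): δ = 116.86°  ·
antipodal pairs: 4

count = 4; pairs: (0,1), (0,2), (0,3), (1,3)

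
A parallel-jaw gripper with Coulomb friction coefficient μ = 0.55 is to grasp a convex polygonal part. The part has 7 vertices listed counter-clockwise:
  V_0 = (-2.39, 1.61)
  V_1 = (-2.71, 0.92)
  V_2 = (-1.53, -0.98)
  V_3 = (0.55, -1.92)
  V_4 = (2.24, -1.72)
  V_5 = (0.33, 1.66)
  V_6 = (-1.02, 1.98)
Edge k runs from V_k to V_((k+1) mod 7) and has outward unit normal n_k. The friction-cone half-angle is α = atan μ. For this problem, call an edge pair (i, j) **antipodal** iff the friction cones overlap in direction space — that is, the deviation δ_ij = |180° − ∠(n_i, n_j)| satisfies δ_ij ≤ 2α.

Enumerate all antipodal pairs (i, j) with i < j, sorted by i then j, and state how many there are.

α = atan 0.55 = 28.81°;  2α = 57.62°
n_0 = (-0.9072, +0.4207)
n_1 = (-0.8495, -0.5276)
n_2 = (-0.4118, -0.9113)
n_3 = (+0.1175, -0.9931)
n_4 = (+0.8706, +0.4920)
n_5 = (+0.2306, +0.9730)
n_6 = (-0.2607, +0.9654)
  (0,1): δ = 123.28°  ·
  (0,2): δ = 89.44°  ·
  (0,3): δ = 58.37°  ·
  (0,4): δ = 54.35°  ✓
  (0,5): δ = 101.55°  ·
  (0,6): δ = 129.99°  ·
  (1,2): δ = 146.16°  ·
  (1,3): δ = 115.09°  ·
  (1,4): δ = 2.37°  ✓
  (1,5): δ = 44.82°  ✓
  (1,6): δ = 73.27°  ·
  (2,3): δ = 148.93°  ·
  (2,4): δ = 36.21°  ✓
  (2,5): δ = 10.98°  ✓
  (2,6): δ = 39.43°  ✓
  (3,4): δ = 67.28°  ·
  (3,5): δ = 20.08°  ✓
  (3,6): δ = 8.36°  ✓
  (4,5): δ = 132.81°  ·
  (4,6): δ = 104.36°  ·
  (5,6): δ = 151.55°  ·
antipodal pairs: 8

count = 8; pairs: (0,4), (1,4), (1,5), (2,4), (2,5), (2,6), (3,5), (3,6)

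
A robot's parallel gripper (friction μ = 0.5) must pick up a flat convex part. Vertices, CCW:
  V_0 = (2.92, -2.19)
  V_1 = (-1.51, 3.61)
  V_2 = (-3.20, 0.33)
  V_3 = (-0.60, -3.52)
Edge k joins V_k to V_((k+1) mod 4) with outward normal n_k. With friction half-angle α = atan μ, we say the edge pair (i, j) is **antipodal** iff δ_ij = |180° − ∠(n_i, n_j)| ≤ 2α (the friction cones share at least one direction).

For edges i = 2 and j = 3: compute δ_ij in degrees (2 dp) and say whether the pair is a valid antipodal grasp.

α = atan 0.5 = 26.57°;  2α = 53.13°
edge 2: e_2 = (+2.60, -3.85);  n_2 = (-0.8287, -0.5597)
edge 3: e_3 = (+3.52, +1.33);  n_3 = (+0.3535, -0.9355)
∠(n_2, n_3) = 76.67°
δ = |180° − 76.67°| = 103.33°
103.33° > 2α = 53.13°  →  invalid

δ = 103.33°, invalid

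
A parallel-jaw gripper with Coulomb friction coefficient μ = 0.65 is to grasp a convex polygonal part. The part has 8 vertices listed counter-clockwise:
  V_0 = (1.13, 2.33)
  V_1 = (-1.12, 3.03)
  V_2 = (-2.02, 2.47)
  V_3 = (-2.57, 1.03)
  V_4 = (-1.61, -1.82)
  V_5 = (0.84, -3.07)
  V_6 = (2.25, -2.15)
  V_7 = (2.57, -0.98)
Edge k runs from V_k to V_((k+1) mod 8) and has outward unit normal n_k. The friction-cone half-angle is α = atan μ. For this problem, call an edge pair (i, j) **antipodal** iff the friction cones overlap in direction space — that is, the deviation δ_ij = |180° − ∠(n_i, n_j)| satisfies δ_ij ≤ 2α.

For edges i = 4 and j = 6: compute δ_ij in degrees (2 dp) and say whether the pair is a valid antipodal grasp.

α = atan 0.65 = 33.02°;  2α = 66.05°
edge 4: e_4 = (+2.45, -1.25);  n_4 = (-0.4545, -0.8908)
edge 6: e_6 = (+0.32, +1.17);  n_6 = (+0.9646, -0.2638)
∠(n_4, n_6) = 101.73°
δ = |180° − 101.73°| = 78.27°
78.27° > 2α = 66.05°  →  invalid

δ = 78.27°, invalid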